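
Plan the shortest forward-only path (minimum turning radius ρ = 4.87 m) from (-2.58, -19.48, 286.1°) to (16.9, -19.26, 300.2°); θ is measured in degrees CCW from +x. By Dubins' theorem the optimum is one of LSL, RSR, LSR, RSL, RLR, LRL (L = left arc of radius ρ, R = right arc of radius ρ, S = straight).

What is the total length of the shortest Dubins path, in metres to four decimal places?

Let ψ = atan2(Δy, Δx) = atan2(0.22, 19.48) = 0.6471° be the start→goal bearing.
Normalize: d = |goal − start| / ρ = 19.481242/4.87 = 4.000255, α = (θ_start − ψ) mod 360° = 285.4529° = 4.982094 rad, β = (θ_goal − ψ) mod 360° = 299.5529° = 5.228185 rad.
Common terms: sin α = -0.963850, cos α = 0.266447, sin β = -0.869900, cos β = 0.493228, cos(α−β) = 0.969872, d² = 16.002041. Work in radians in the unit-radius frame; every candidate has L = ρ·(t + p + q).
LSL: p² = 2 + d² − 2cos(α−β) + 2d(sin α − sin β) = 15.310654; p = √p² = 3.912883; φ = atan2(cos β − cos α, d + sin α − sin β) = 0.057990 rad; t = (φ − α) mod 2π = 1.359081 rad, q = (β − φ) mod 2π = 5.170195 rad → L = 4.87·(1.359081 + 3.912883 + 5.170195) = 4.87·10.442160 = 50.853318 m
RSR: p² = 2 + d² − 2cos(α−β) + 2d(sin β − sin α) = 16.813939; p = √p² = 4.100480; φ = atan2(cos α − cos β, d − sin α + sin β) = -0.055334 rad; t = (α − φ) mod 2π = 5.037428 rad, q = (φ − β) mod 2π = 0.999666 rad → L = 4.87·(5.037428 + 4.100480 + 0.999666) = 4.87·10.137574 = 49.369987 m
LSR: p² = d² − 2 + 2cos(α−β) + 2d(sin α + sin β) = 1.270851; p = √p² = 1.127320; φ = atan2(−cos α − cos β, d + sin α + sin β) − atan2(−2, p) = 0.720277 rad; t = (φ − α) mod 2π = 2.021368 rad, q = (φ − β) mod 2π = 1.775277 rad → L = 4.87·(2.021368 + 1.127320 + 1.775277) = 4.87·4.923965 = 23.979709 m
RSL: p² = d² − 2 + 2cos(α−β) − 2d(sin α + sin β) = 30.612719; p = √p² = 5.532876; φ = atan2(cos α + cos β, d − sin α − sin β) − atan2(2, p) = -0.217375 rad; t = (α − φ) mod 2π = 5.199469 rad, q = (β − φ) mod 2π = 5.445560 rad → L = 4.87·(5.199469 + 5.532876 + 5.445560) = 4.87·16.177905 = 78.786398 m
RLR: c = (6 − d² + 2cos(α−β) + 2d(sin α − sin β))/8 = -1.101742, |c| > 1 → infeasible
LRL: c = (6 − d² + 2cos(α−β) − 2d(sin α − sin β))/8 = -0.913832; p = 2π − arccos c = 3.559767 rad; φ = atan2(cos β − cos α, d + sin α − sin β) = 0.057990 rad; t = (φ − α + p/2) mod 2π = 3.138965 rad, q = (β − α − t + p) mod 2π = 0.666894 rad → L = 4.87·(3.138965 + 3.559767 + 0.666894) = 4.87·7.365626 = 35.870598 m
Shortest: LSR with L = 23.979709 m ≈ 23.9797 m

23.9797 m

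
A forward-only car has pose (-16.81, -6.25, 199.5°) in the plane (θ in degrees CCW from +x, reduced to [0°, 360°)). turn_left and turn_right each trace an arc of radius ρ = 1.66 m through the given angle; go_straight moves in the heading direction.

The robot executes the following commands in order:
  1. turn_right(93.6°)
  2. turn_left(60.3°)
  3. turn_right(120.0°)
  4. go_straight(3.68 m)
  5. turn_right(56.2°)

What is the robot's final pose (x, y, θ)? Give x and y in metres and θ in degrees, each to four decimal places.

(-16.9298, 1.9203, 350.0000°)

set_pose: (x, y, θ) = (-16.8100, -6.2500, 199.5000°), ρ = 1.66
turn_right(93.6°): centre at ρ to the right, rotate −93.6° → (-18.9606, -5.1400, 105.9000°)
turn_left(60.3°): centre at ρ to the left, rotate +60.3° → (-20.1611, -3.9827, 166.2000°)
turn_right(120.0°): centre at ρ to the right, rotate −120.0° → (-20.9633, -1.2216, 46.2000°)
go_straight(3.68): x += 3.68·cos θ, y += 3.68·sin θ → (-18.4162, 1.4344, 46.2000°)
turn_right(56.2°): centre at ρ to the right, rotate −56.2° → (-16.9298, 1.9203, -10.0000° ≡ 350.0000°)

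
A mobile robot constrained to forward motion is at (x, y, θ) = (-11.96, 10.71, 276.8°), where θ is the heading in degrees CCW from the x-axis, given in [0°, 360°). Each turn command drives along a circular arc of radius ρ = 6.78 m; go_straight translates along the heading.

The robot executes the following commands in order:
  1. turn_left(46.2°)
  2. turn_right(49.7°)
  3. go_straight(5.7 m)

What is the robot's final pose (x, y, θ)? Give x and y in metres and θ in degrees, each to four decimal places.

(-6.2914, -4.6170, 273.3000°)

set_pose: (x, y, θ) = (-11.9600, 10.7100, 276.8000°), ρ = 6.78
turn_left(46.2°): centre at ρ to the left, rotate +46.2° → (-9.3080, 6.0980, 323.0000°)
turn_right(49.7°): centre at ρ to the right, rotate −49.7° → (-6.6195, 1.0736, 273.3000°)
go_straight(5.7): x += 5.7·cos θ, y += 5.7·sin θ → (-6.2914, -4.6170, 273.3000°)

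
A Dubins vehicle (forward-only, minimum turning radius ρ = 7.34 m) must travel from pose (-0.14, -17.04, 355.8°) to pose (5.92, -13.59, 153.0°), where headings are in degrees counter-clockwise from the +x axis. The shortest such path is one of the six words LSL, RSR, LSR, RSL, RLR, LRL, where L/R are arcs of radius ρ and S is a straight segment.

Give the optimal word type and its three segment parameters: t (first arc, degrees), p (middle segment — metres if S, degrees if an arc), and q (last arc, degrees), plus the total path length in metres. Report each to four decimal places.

RLR: t = 72.8197°, p = 274.3588°, q = 44.3391°, L = 50.1562 m

Let ψ = atan2(Δy, Δx) = atan2(3.45, 6.06) = 29.6532° be the start→goal bearing.
Normalize: d = |goal − start| / ρ = 6.973242/7.34 = 0.950033, α = (θ_start − ψ) mod 360° = 326.1468° = 5.692336 rad, β = (θ_goal − ψ) mod 360° = 123.3468° = 2.152808 rad.
Common terms: sin α = -0.557066, cos α = 0.830468, sin β = 0.835358, cos β = -0.549706, cos(α−β) = -0.921863, d² = 0.902563. Work in radians in the unit-radius frame; every candidate has L = ρ·(t + p + q).
LSL: p² = 2 + d² − 2cos(α−β) + 2d(sin α − sin β) = 2.100590; p = √p² = 1.449341; φ = atan2(cos β − cos α, d + sin α − sin β) = -1.880983 rad; t = (φ − α) mod 2π = 4.993051 rad, q = (β − φ) mod 2π = 4.033791 rad → L = 7.34·(4.993051 + 1.449341 + 4.033791) = 7.34·10.476184 = 76.895192 m
RSR: p² = 2 + d² − 2cos(α−β) + 2d(sin β − sin α) = 7.391987; p = √p² = 2.718821; φ = atan2(cos α − cos β, d − sin α + sin β) = 0.532440 rad; t = (α − φ) mod 2π = 5.159896 rad, q = (φ − β) mod 2π = 4.662817 rad → L = 7.34·(5.159896 + 2.718821 + 4.662817) = 7.34·12.541534 = 92.054859 m
LSR: p² = d² − 2 + 2cos(α−β) + 2d(sin α + sin β) = -2.412391 < 0 → infeasible
RSL: p² = d² − 2 + 2cos(α−β) − 2d(sin α + sin β) = -3.469937 < 0 → infeasible
RLR: c = (6 − d² + 2cos(α−β) + 2d(sin α − sin β))/8 = 0.076002; p = 2π − arccos c = 4.788464 rad; φ = atan2(cos α − cos β, d − sin α + sin β) = 0.532440 rad; t = (α − φ + p/2) mod 2π = 1.270943 rad, q = (α − β − t + p) mod 2π = 0.773863 rad → L = 7.34·(1.270943 + 4.788464 + 0.773863) = 7.34·6.833270 = 50.156204 m
LRL: c = (6 − d² + 2cos(α−β) − 2d(sin α − sin β))/8 = 0.737426; p = 2π − arccos c = 5.541641 rad; φ = atan2(cos β − cos α, d + sin α − sin β) = -1.880983 rad; t = (φ − α + p/2) mod 2π = 1.480687 rad, q = (β − α − t + p) mod 2π = 0.521427 rad → L = 7.34·(1.480687 + 5.541641 + 0.521427) = 7.34·7.543754 = 55.371153 m
Shortest: RLR with L = 50.156204 m ≈ 50.1562 m
Convert RLR to answer units (arcs ×180/π): t = 1.270943·180/π = 72.8197°, p = 4.788464·180/π = 274.3588°, q = 0.773863·180/π = 44.3391°, L = 50.1562 m.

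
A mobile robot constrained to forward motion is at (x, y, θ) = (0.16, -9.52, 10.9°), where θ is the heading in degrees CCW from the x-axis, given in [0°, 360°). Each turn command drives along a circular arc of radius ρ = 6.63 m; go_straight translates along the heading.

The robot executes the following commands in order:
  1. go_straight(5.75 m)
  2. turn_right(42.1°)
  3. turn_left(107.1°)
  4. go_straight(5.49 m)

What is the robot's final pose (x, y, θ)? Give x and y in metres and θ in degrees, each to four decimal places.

(21.6967, 0.1085, 75.9000°)

set_pose: (x, y, θ) = (0.1600, -9.5200, 10.9000°), ρ = 6.63
go_straight(5.75): x += 5.75·cos θ, y += 5.75·sin θ → (5.8063, -8.4327, 10.9000°)
turn_right(42.1°): centre at ρ to the right, rotate −42.1° → (10.4945, -9.2720, -31.2000° ≡ 328.8000°)
turn_left(107.1°): centre at ρ to the left, rotate +107.1° → (20.3593, -5.2161, 435.9000° ≡ 75.9000°)
go_straight(5.49): x += 5.49·cos θ, y += 5.49·sin θ → (21.6967, 0.1085, 75.9000°)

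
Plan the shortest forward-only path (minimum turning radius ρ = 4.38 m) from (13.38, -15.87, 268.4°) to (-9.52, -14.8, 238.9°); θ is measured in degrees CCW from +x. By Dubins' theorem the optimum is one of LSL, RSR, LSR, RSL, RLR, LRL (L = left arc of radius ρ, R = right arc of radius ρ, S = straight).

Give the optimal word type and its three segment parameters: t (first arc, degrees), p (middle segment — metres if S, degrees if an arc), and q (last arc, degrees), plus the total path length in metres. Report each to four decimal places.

Let ψ = atan2(Δy, Δx) = atan2(1.07, -22.90) = 177.3248° be the start→goal bearing.
Normalize: d = |goal − start| / ρ = 22.924984/4.38 = 5.234015, α = (θ_start − ψ) mod 360° = 91.0752° = 1.589562 rad, β = (θ_goal − ψ) mod 360° = 61.5752° = 1.074690 rad.
Common terms: sin α = 0.999824, cos α = -0.018765, sin β = 0.879443, cos β = 0.476005, cos(α−β) = 0.870356, d² = 27.394909. Work in radians in the unit-radius frame; every candidate has L = ρ·(t + p + q).
LSL: p² = 2 + d² − 2cos(α−β) + 2d(sin α − sin β) = 28.914354; p = √p² = 5.377207; φ = atan2(cos β − cos α, d + sin α − sin β) = 0.092143 rad; t = (φ − α) mod 2π = 4.785766 rad, q = (β − φ) mod 2π = 0.982547 rad → L = 4.38·(4.785766 + 5.377207 + 0.982547) = 4.38·11.145520 = 48.817378 m
RSR: p² = 2 + d² − 2cos(α−β) + 2d(sin β − sin α) = 26.394042; p = √p² = 5.137513; φ = atan2(cos α − cos β, d − sin α + sin β) = -0.096455 rad; t = (α − φ) mod 2π = 1.686017 rad, q = (φ − β) mod 2π = 5.112041 rad → L = 4.38·(1.686017 + 5.137513 + 5.112041) = 4.38·11.935571 = 52.277800 m
LSR: p² = d² − 2 + 2cos(α−β) + 2d(sin α + sin β) = 46.807838; p = √p² = 6.841625; φ = atan2(−cos α − cos β, d + sin α + sin β) − atan2(−2, p) = 0.220212 rad; t = (φ − α) mod 2π = 4.913835 rad, q = (φ − β) mod 2π = 5.428708 rad → L = 4.38·(4.913835 + 6.841625 + 5.428708) = 4.38·17.184168 = 75.266658 m
RSL: p² = d² − 2 + 2cos(α−β) − 2d(sin α + sin β) = 7.463404; p = √p² = 2.731923; φ = atan2(cos α + cos β, d − sin α − sin β) − atan2(2, p) = -0.496475 rad; t = (α − φ) mod 2π = 2.086037 rad, q = (β − φ) mod 2π = 1.571165 rad → L = 4.38·(2.086037 + 2.731923 + 1.571165) = 4.38·6.389125 = 27.984366 m
RLR: c = (6 − d² + 2cos(α−β) + 2d(sin α − sin β))/8 = -2.299255, |c| > 1 → infeasible
LRL: c = (6 − d² + 2cos(α−β) − 2d(sin α − sin β))/8 = -2.614294, |c| > 1 → infeasible
Shortest: RSL with L = 27.984366 m ≈ 27.9844 m
Convert RSL to answer units (arcs ×180/π): t = 2.086037·180/π = 119.5211°, p = ρ·p = 4.38·2.731923 = 11.9658 m, q = 1.571165·180/π = 90.0211°, L = 27.9844 m.

RSL: t = 119.5211°, p = 11.9658 m, q = 90.0211°, L = 27.9844 m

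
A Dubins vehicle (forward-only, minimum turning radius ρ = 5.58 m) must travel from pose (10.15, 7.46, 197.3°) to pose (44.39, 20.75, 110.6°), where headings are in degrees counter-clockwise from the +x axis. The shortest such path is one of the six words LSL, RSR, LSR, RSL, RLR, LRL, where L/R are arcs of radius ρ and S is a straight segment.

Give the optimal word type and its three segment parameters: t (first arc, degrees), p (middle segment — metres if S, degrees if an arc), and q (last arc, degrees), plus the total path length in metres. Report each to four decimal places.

Let ψ = atan2(Δy, Δx) = atan2(13.29, 34.24) = 21.2134° be the start→goal bearing.
Normalize: d = |goal − start| / ρ = 36.728758/5.58 = 6.582215, α = (θ_start − ψ) mod 360° = 176.0866° = 3.073292 rad, β = (θ_goal − ψ) mod 360° = 89.3866° = 1.560091 rad.
Common terms: sin α = 0.068248, cos α = -0.997668, sin β = 0.999943, cos β = 0.010705, cos(α−β) = 0.057564, d² = 43.325551. Work in radians in the unit-radius frame; every candidate has L = ρ·(t + p + q).
LSL: p² = 2 + d² − 2cos(α−β) + 2d(sin α − sin β) = 32.945191; p = √p² = 5.739790; φ = atan2(cos β − cos α, d + sin α − sin β) = 0.176598 rad; t = (φ − α) mod 2π = 3.386491 rad, q = (β − φ) mod 2π = 1.383494 rad → L = 5.58·(3.386491 + 5.739790 + 1.383494) = 5.58·10.509775 = 58.644544 m
RSR: p² = 2 + d² − 2cos(α−β) + 2d(sin β − sin α) = 57.475656; p = √p² = 7.581270; φ = atan2(cos α − cos β, d − sin α + sin β) = -0.133404 rad; t = (α − φ) mod 2π = 3.206696 rad, q = (φ − β) mod 2π = 4.589690 rad → L = 5.58·(3.206696 + 7.581270 + 4.589690) = 5.58·15.377656 = 85.807320 m
LSR: p² = d² − 2 + 2cos(α−β) + 2d(sin α + sin β) = 55.502798; p = √p² = 7.450020; φ = atan2(−cos α − cos β, d + sin α + sin β) − atan2(−2, p) = 0.390571 rad; t = (φ − α) mod 2π = 3.600465 rad, q = (φ − β) mod 2π = 5.113665 rad → L = 5.58·(3.600465 + 7.450020 + 5.113665) = 5.58·16.164150 = 90.195957 m
RSL: p² = d² − 2 + 2cos(α−β) − 2d(sin α + sin β) = 27.378561; p = √p² = 5.232453; φ = atan2(cos α + cos β, d − sin α − sin β) − atan2(2, p) = -0.542210 rad; t = (α − φ) mod 2π = 3.615502 rad, q = (β − φ) mod 2π = 2.102301 rad → L = 5.58·(3.615502 + 5.232453 + 2.102301) = 5.58·10.950256 = 61.102428 m
RLR: c = (6 − d² + 2cos(α−β) + 2d(sin α − sin β))/8 = -6.184457, |c| > 1 → infeasible
LRL: c = (6 − d² + 2cos(α−β) − 2d(sin α − sin β))/8 = -3.118149, |c| > 1 → infeasible
Shortest: LSL with L = 58.644544 m ≈ 58.6445 m
Convert LSL to answer units (arcs ×180/π): t = 3.386491·180/π = 194.0317°, p = ρ·p = 5.58·5.739790 = 32.0280 m, q = 1.383494·180/π = 79.2683°, L = 58.6445 m.

LSL: t = 194.0317°, p = 32.0280 m, q = 79.2683°, L = 58.6445 m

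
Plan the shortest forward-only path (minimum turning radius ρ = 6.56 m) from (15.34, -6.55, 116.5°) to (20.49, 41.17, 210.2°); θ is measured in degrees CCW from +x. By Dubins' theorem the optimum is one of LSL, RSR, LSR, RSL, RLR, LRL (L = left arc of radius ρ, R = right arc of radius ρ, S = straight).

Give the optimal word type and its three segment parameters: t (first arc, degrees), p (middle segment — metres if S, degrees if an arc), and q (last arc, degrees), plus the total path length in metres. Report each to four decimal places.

RSL: t = 49.8212°, p = 36.9479 m, q = 143.5212°, L = 59.0844 m

Let ψ = atan2(Δy, Δx) = atan2(47.72, 5.15) = 83.8404° be the start→goal bearing.
Normalize: d = |goal − start| / ρ = 47.997093/6.56 = 7.316630, α = (θ_start − ψ) mod 360° = 32.6596° = 0.570017 rad, β = (θ_goal − ψ) mod 360° = 126.3596° = 2.205391 rad.
Common terms: sin α = 0.539647, cos α = 0.841892, sin β = 0.805312, cos β = -0.592851, cos(α−β) = -0.064532, d² = 53.533074. Work in radians in the unit-radius frame; every candidate has L = ρ·(t + p + q).
LSL: p² = 2 + d² − 2cos(α−β) + 2d(sin α − sin β) = 51.774587; p = √p² = 7.195456; φ = atan2(cos β − cos α, d + sin α − sin β) = -0.200741 rad; t = (φ − α) mod 2π = 5.512427 rad, q = (β − φ) mod 2π = 2.406132 rad → L = 6.56·(5.512427 + 7.195456 + 2.406132) = 6.56·15.114015 = 99.147937 m
RSR: p² = 2 + d² − 2cos(α−β) + 2d(sin β − sin α) = 59.549690; p = √p² = 7.716845; φ = atan2(cos α − cos β, d − sin α + sin β) = 0.187012 rad; t = (α − φ) mod 2π = 0.383006 rad, q = (φ − β) mod 2π = 4.264806 rad → L = 6.56·(0.383006 + 7.716845 + 4.264806) = 6.56·12.364656 = 81.112146 m
LSR: p² = d² − 2 + 2cos(α−β) + 2d(sin α + sin β) = 71.085141; p = √p² = 8.431200; φ = atan2(−cos α − cos β, d + sin α + sin β) − atan2(−2, p) = 0.204165 rad; t = (φ − α) mod 2π = 5.917333 rad, q = (φ − β) mod 2π = 4.281959 rad → L = 6.56·(5.917333 + 8.431200 + 4.281959) = 6.56·18.630492 = 122.216030 m
RSL: p² = d² − 2 + 2cos(α−β) − 2d(sin α + sin β) = 31.722878; p = √p² = 5.632307; φ = atan2(cos α + cos β, d − sin α − sin β) − atan2(2, p) = -0.299526 rad; t = (α − φ) mod 2π = 0.869544 rad, q = (β − φ) mod 2π = 2.504917 rad → L = 6.56·(0.869544 + 5.632307 + 2.504917) = 6.56·9.006768 = 59.084396 m
RLR: c = (6 − d² + 2cos(α−β) + 2d(sin α − sin β))/8 = -6.443711, |c| > 1 → infeasible
LRL: c = (6 − d² + 2cos(α−β) − 2d(sin α − sin β))/8 = -5.471823, |c| > 1 → infeasible
Shortest: RSL with L = 59.084396 m ≈ 59.0844 m
Convert RSL to answer units (arcs ×180/π): t = 0.869544·180/π = 49.8212°, p = ρ·p = 6.56·5.632307 = 36.9479 m, q = 2.504917·180/π = 143.5212°, L = 59.0844 m.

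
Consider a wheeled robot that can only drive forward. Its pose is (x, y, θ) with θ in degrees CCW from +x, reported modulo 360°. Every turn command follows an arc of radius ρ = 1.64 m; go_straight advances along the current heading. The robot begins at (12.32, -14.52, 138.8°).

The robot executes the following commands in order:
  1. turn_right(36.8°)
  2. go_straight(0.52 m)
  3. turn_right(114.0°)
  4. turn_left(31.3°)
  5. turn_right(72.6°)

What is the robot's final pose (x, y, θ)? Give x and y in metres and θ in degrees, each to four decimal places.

set_pose: (x, y, θ) = (12.3200, -14.5200, 138.8000°), ρ = 1.64
turn_right(36.8°): centre at ρ to the right, rotate −36.8° → (11.7961, -13.6270, 102.0000°)
go_straight(0.52): x += 0.52·cos θ, y += 0.52·sin θ → (11.6880, -13.1184, 102.0000°)
turn_right(114.0°): centre at ρ to the right, rotate −114.0° → (13.6331, -11.1732, -12.0000° ≡ 348.0000°)
turn_left(31.3°): centre at ρ to the left, rotate +31.3° → (14.5161, -11.1169, 379.3000° ≡ 19.3000°)
turn_right(72.6°): centre at ρ to the right, rotate −72.6° → (16.3731, -11.6846, -53.3000° ≡ 306.7000°)

(16.3731, -11.6846, 306.7000°)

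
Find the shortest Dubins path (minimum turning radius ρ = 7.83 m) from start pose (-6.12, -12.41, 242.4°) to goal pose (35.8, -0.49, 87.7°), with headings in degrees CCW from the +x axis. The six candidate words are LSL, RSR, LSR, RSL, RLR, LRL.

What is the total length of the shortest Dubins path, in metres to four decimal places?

59.5064 m

Let ψ = atan2(Δy, Δx) = atan2(11.92, 41.92) = 15.8732° be the start→goal bearing.
Normalize: d = |goal − start| / ρ = 43.581794/7.83 = 5.566002, α = (θ_start − ψ) mod 360° = 226.5268° = 3.953639 rad, β = (θ_goal − ψ) mod 360° = 71.8268° = 1.253615 rad.
Common terms: sin α = -0.725697, cos α = -0.688015, sin β = 0.950118, cos β = 0.311890, cos(α−β) = -0.904083, d² = 30.980376. Work in radians in the unit-radius frame; every candidate has L = ρ·(t + p + q).
LSL: p² = 2 + d² − 2cos(α−β) + 2d(sin α − sin β) = 16.133363; p = √p² = 4.016636; φ = atan2(cos β − cos α, d + sin α − sin β) = 0.251587 rad; t = (φ − α) mod 2π = 2.581133 rad, q = (β − φ) mod 2π = 1.002028 rad → L = 7.83·(2.581133 + 4.016636 + 1.002028) = 7.83·7.599797 = 59.506409 m
RSR: p² = 2 + d² − 2cos(α−β) + 2d(sin β − sin α) = 53.443720; p = √p² = 7.310521; φ = atan2(cos α − cos β, d − sin α + sin β) = -0.137206 rad; t = (α − φ) mod 2π = 4.090845 rad, q = (φ − β) mod 2π = 4.892364 rad → L = 7.83·(4.090845 + 7.310521 + 4.892364) = 7.83·16.293731 = 127.579912 m
LSR: p² = d² − 2 + 2cos(α−β) + 2d(sin α + sin β) = 29.670473; p = √p² = 5.447061; φ = atan2(−cos α − cos β, d + sin α + sin β) − atan2(−2, p) = 0.416754 rad; t = (φ − α) mod 2π = 2.746300 rad, q = (φ − β) mod 2π = 5.446325 rad → L = 7.83·(2.746300 + 5.447061 + 5.446325) = 7.83·13.639686 = 106.798739 m
RSL: p² = d² − 2 + 2cos(α−β) − 2d(sin α + sin β) = 24.673950; p = √p² = 4.967288; φ = atan2(cos α + cos β, d − sin α − sin β) − atan2(2, p) = -0.453074 rad; t = (α − φ) mod 2π = 4.406713 rad, q = (β − φ) mod 2π = 1.706688 rad → L = 7.83·(4.406713 + 4.967288 + 1.706688) = 7.83·11.080689 = 86.761797 m
RLR: c = (6 − d² + 2cos(α−β) + 2d(sin α − sin β))/8 = -5.680465, |c| > 1 → infeasible
LRL: c = (6 − d² + 2cos(α−β) − 2d(sin α − sin β))/8 = -1.016670, |c| > 1 → infeasible
Shortest: LSL with L = 59.506409 m ≈ 59.5064 m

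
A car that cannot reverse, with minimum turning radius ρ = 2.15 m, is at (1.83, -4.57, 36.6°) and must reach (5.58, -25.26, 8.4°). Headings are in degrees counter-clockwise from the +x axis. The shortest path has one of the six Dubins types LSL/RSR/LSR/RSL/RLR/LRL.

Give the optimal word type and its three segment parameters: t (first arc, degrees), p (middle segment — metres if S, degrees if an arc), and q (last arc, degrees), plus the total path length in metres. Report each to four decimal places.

RSL: t = 133.9838°, p = 16.4206 m, q = 105.7838°, L = 25.4177 m

Let ψ = atan2(Δy, Δx) = atan2(-20.69, 3.75) = -79.7268° be the start→goal bearing.
Normalize: d = |goal − start| / ρ = 21.027092/2.15 = 9.780043, α = (θ_start − ψ) mod 360° = 116.3268° = 2.030286 rad, β = (θ_goal − ψ) mod 360° = 88.1268° = 1.538103 rad.
Common terms: sin α = 0.896279, cos α = -0.443491, sin β = 0.999466, cos β = 0.032687, cos(α−β) = 0.881303, d² = 95.649237. Work in radians in the unit-radius frame; every candidate has L = ρ·(t + p + q).
LSL: p² = 2 + d² − 2cos(α−β) + 2d(sin α − sin β) = 93.868287; p = √p² = 9.688565; φ = atan2(cos β − cos α, d + sin α − sin β) = 0.049168 rad; t = (φ − α) mod 2π = 4.302067 rad, q = (β − φ) mod 2π = 1.488935 rad → L = 2.15·(4.302067 + 9.688565 + 1.488935) = 2.15·15.479567 = 33.281070 m
RSR: p² = 2 + d² − 2cos(α−β) + 2d(sin β − sin α) = 97.904974; p = √p² = 9.894694; φ = atan2(cos α − cos β, d − sin α + sin β) = -0.048143 rad; t = (α − φ) mod 2π = 2.078429 rad, q = (φ − β) mod 2π = 4.696939 rad → L = 2.15·(2.078429 + 9.894694 + 4.696939) = 2.15·16.670062 = 35.840634 m
LSR: p² = d² − 2 + 2cos(α−β) + 2d(sin α + sin β) = 132.492768; p = √p² = 11.510550; φ = atan2(−cos α − cos β, d + sin α + sin β) − atan2(−2, p) = 0.207206 rad; t = (φ − α) mod 2π = 4.460105 rad, q = (φ − β) mod 2π = 4.952288 rad → L = 2.15·(4.460105 + 11.510550 + 4.952288) = 2.15·20.922943 = 44.984327 m
RSL: p² = d² − 2 + 2cos(α−β) − 2d(sin α + sin β) = 58.330921; p = √p² = 7.637468; φ = atan2(cos α + cos β, d − sin α − sin β) − atan2(2, p) = -0.308173 rad; t = (α − φ) mod 2π = 2.338459 rad, q = (β − φ) mod 2π = 1.846276 rad → L = 2.15·(2.338459 + 7.637468 + 1.846276) = 2.15·11.822204 = 25.417738 m
RLR: c = (6 − d² + 2cos(α−β) + 2d(sin α − sin β))/8 = -11.238122, |c| > 1 → infeasible
LRL: c = (6 − d² + 2cos(α−β) − 2d(sin α − sin β))/8 = -10.733536, |c| > 1 → infeasible
Shortest: RSL with L = 25.417738 m ≈ 25.4177 m
Convert RSL to answer units (arcs ×180/π): t = 2.338459·180/π = 133.9838°, p = ρ·p = 2.15·7.637468 = 16.4206 m, q = 1.846276·180/π = 105.7838°, L = 25.4177 m.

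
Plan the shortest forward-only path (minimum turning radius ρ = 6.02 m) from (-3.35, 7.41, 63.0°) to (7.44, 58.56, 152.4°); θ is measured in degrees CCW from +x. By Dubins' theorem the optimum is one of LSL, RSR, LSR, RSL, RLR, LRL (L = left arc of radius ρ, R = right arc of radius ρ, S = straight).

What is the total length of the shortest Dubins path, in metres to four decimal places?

Let ψ = atan2(Δy, Δx) = atan2(51.15, 10.79) = 78.0882° be the start→goal bearing.
Normalize: d = |goal − start| / ρ = 52.275679/6.02 = 8.683668, α = (θ_start − ψ) mod 360° = 344.9118° = 6.019847 rad, β = (θ_goal − ψ) mod 360° = 74.3118° = 1.296986 rad.
Common terms: sin α = -0.260306, cos α = 0.965526, sin β = 0.962747, cos β = 0.270402, cos(α−β) = 0.010472, d² = 75.406083. Work in radians in the unit-radius frame; every candidate has L = ρ·(t + p + q).
LSL: p² = 2 + d² − 2cos(α−β) + 2d(sin α − sin β) = 56.143966; p = √p² = 7.492928; φ = atan2(cos β − cos α, d + sin α − sin β) = -0.092904 rad; t = (φ − α) mod 2π = 0.170434 rad, q = (β − φ) mod 2π = 1.389890 rad → L = 6.02·(0.170434 + 7.492928 + 1.389890) = 6.02·9.053252 = 54.500578 m
RSR: p² = 2 + d² − 2cos(α−β) + 2d(sin β − sin α) = 98.626312; p = √p² = 9.931078; φ = atan2(cos α − cos β, d − sin α + sin β) = 0.070052 rad; t = (α − φ) mod 2π = 5.949794 rad, q = (φ − β) mod 2π = 5.056252 rad → L = 6.02·(5.949794 + 9.931078 + 5.056252) = 6.02·20.937124 = 126.041489 m
LSR: p² = d² − 2 + 2cos(α−β) + 2d(sin α + sin β) = 85.626569; p = √p² = 9.253463; φ = atan2(−cos α − cos β, d + sin α + sin β) − atan2(−2, p) = 0.081938 rad; t = (φ − α) mod 2π = 0.345277 rad, q = (φ − β) mod 2π = 5.068138 rad → L = 6.02·(0.345277 + 9.253463 + 5.068138) = 6.02·14.666877 = 88.294599 m
RSL: p² = d² − 2 + 2cos(α−β) − 2d(sin α + sin β) = 61.227484; p = √p² = 7.824799; φ = atan2(cos α + cos β, d − sin α − sin β) − atan2(2, p) = -0.096606 rad; t = (α − φ) mod 2π = 6.116452 rad, q = (β − φ) mod 2π = 1.393591 rad → L = 6.02·(6.116452 + 7.824799 + 1.393591) = 6.02·15.334843 = 92.315756 m
RLR: c = (6 − d² + 2cos(α−β) + 2d(sin α − sin β))/8 = -11.328289, |c| > 1 → infeasible
LRL: c = (6 − d² + 2cos(α−β) − 2d(sin α − sin β))/8 = -6.017996, |c| > 1 → infeasible
Shortest: LSL with L = 54.500578 m ≈ 54.5006 m

54.5006 m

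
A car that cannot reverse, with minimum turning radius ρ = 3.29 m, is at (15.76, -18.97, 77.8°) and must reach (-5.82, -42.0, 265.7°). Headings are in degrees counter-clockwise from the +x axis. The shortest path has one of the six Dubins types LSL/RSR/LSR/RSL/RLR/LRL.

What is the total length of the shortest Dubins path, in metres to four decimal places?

39.1120 m

Let ψ = atan2(Δy, Δx) = atan2(-23.03, -21.58) = -133.1383° be the start→goal bearing.
Normalize: d = |goal − start| / ρ = 31.560692/3.29 = 9.592916, α = (θ_start − ψ) mod 360° = 210.9383° = 3.681568 rad, β = (θ_goal − ψ) mod 360° = 38.8383° = 0.677857 rad.
Common terms: sin α = -0.514115, cos α = -0.857721, sin β = 0.627125, cos β = 0.778919, cos(α−β) = -0.990509, d² = 92.024030. Work in radians in the unit-radius frame; every candidate has L = ρ·(t + p + q).
LSL: p² = 2 + d² − 2cos(α−β) + 2d(sin α − sin β) = 74.109413; p = √p² = 8.608682; φ = atan2(cos β − cos α, d + sin α − sin β) = 0.191279 rad; t = (φ − α) mod 2π = 2.792896 rad, q = (β − φ) mod 2π = 0.486577 rad → L = 3.29·(2.792896 + 8.608682 + 0.486577) = 3.29·11.888156 = 39.112034 m
RSR: p² = 2 + d² − 2cos(α−β) + 2d(sin β − sin α) = 117.900684; p = √p² = 10.858208; φ = atan2(cos α − cos β, d − sin α + sin β) = -0.151305 rad; t = (α − φ) mod 2π = 3.832873 rad, q = (φ − β) mod 2π = 5.454024 rad → L = 3.29·(3.832873 + 10.858208 + 5.454024) = 3.29·20.145105 = 66.277396 m
LSR: p² = d² − 2 + 2cos(α−β) + 2d(sin α + sin β) = 90.211199; p = √p² = 9.497958; φ = atan2(−cos α − cos β, d + sin α + sin β) − atan2(−2, p) = 0.215658 rad; t = (φ − α) mod 2π = 2.817276 rad, q = (φ − β) mod 2π = 5.820987 rad → L = 3.29·(2.817276 + 9.497958 + 5.820987) = 3.29·18.136220 = 59.668165 m
RSL: p² = d² − 2 + 2cos(α−β) − 2d(sin α + sin β) = 85.874822; p = √p² = 9.266867; φ = atan2(cos α + cos β, d − sin α − sin β) − atan2(2, p) = -0.220875 rad; t = (α − φ) mod 2π = 3.902443 rad, q = (β − φ) mod 2π = 0.898731 rad → L = 3.29·(3.902443 + 9.266867 + 0.898731) = 3.29·14.068041 = 46.283855 m
RLR: c = (6 − d² + 2cos(α−β) + 2d(sin α − sin β))/8 = -13.737585, |c| > 1 → infeasible
LRL: c = (6 − d² + 2cos(α−β) − 2d(sin α − sin β))/8 = -8.263677, |c| > 1 → infeasible
Shortest: LSL with L = 39.112034 m ≈ 39.1120 m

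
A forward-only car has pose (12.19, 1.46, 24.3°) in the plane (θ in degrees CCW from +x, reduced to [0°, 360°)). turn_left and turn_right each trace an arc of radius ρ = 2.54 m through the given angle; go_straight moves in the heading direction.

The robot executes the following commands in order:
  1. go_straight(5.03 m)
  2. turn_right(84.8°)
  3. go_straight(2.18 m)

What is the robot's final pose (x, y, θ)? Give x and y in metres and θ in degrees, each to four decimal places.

(21.1038, 0.5683, 299.5000°)

set_pose: (x, y, θ) = (12.1900, 1.4600, 24.3000°), ρ = 2.54
go_straight(5.03): x += 5.03·cos θ, y += 5.03·sin θ → (16.7744, 3.5299, 24.3000°)
turn_right(84.8°): centre at ρ to the right, rotate −84.8° → (20.0303, 2.4657, -60.5000° ≡ 299.5000°)
go_straight(2.18): x += 2.18·cos θ, y += 2.18·sin θ → (21.1038, 0.5683, 299.5000°)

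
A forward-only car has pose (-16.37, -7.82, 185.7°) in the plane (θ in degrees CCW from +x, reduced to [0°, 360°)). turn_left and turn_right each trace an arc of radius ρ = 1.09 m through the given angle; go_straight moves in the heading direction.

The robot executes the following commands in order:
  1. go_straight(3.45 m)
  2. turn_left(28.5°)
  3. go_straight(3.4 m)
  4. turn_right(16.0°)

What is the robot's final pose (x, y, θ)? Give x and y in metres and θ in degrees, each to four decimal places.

set_pose: (x, y, θ) = (-16.3700, -7.8200, 185.7000°), ρ = 1.09
go_straight(3.45): x += 3.45·cos θ, y += 3.45·sin θ → (-19.8029, -8.1627, 185.7000°)
turn_left(28.5°): centre at ρ to the left, rotate +28.5° → (-20.3074, -8.3457, 214.2000°)
go_straight(3.4): x += 3.4·cos θ, y += 3.4·sin θ → (-23.1194, -10.2568, 214.2000°)
turn_right(16.0°): centre at ρ to the right, rotate −16.0° → (-23.3917, -10.3908, 198.2000°)

(-23.3917, -10.3908, 198.2000°)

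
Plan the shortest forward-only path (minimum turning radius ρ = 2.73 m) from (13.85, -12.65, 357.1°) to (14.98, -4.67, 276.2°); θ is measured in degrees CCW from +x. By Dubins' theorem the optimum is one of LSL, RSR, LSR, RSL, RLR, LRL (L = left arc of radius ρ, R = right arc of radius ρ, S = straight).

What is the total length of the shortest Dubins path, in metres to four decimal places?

19.9706 m

Let ψ = atan2(Δy, Δx) = atan2(7.98, 1.13) = 81.9403° be the start→goal bearing.
Normalize: d = |goal − start| / ρ = 8.059609/2.73 = 2.952238, α = (θ_start − ψ) mod 360° = 275.1597° = 4.802443 rad, β = (θ_goal − ψ) mod 360° = 194.2597° = 3.390472 rad.
Common terms: sin α = -0.995948, cos α = 0.089933, sin β = -0.246318, cos β = -0.969189, cos(α−β) = 0.158158, d² = 8.715708. Work in radians in the unit-radius frame; every candidate has L = ρ·(t + p + q).
LSL: p² = 2 + d² − 2cos(α−β) + 2d(sin α − sin β) = 5.973220; p = √p² = 2.444017; φ = atan2(cos β − cos α, d + sin α − sin β) = -0.448210 rad; t = (φ − α) mod 2π = 1.032532 rad, q = (β − φ) mod 2π = 3.838682 rad → L = 2.73·(1.032532 + 2.444017 + 3.838682) = 2.73·7.315231 = 19.970581 m
RSR: p² = 2 + d² − 2cos(α−β) + 2d(sin β − sin α) = 14.825564; p = √p² = 3.850398; φ = atan2(cos α − cos β, d − sin α + sin β) = 0.278661 rad; t = (α − φ) mod 2π = 4.523783 rad, q = (φ − β) mod 2π = 3.171374 rad → L = 2.73·(4.523783 + 3.850398 + 3.171374) = 2.73·11.545555 = 31.519364 m
LSR: p² = d² − 2 + 2cos(α−β) + 2d(sin α + sin β) = -0.302903 < 0 → infeasible
RSL: p² = d² − 2 + 2cos(α−β) − 2d(sin α + sin β) = 14.366952; p = √p² = 3.790376; φ = atan2(cos α + cos β, d − sin α − sin β) − atan2(2, p) = -0.692153 rad; t = (α − φ) mod 2π = 5.494596 rad, q = (β − φ) mod 2π = 4.082625 rad → L = 2.73·(5.494596 + 3.790376 + 4.082625) = 2.73·13.367597 = 36.493541 m
RLR: c = (6 − d² + 2cos(α−β) + 2d(sin α − sin β))/8 = -0.853196; p = 2π − arccos c = 3.690308 rad; φ = atan2(cos α − cos β, d − sin α + sin β) = 0.278661 rad; t = (α − φ + p/2) mod 2π = 0.085751 rad, q = (α − β − t + p) mod 2π = 5.016528 rad → L = 2.73·(0.085751 + 3.690308 + 5.016528) = 2.73·8.792587 = 24.003761 m
LRL: c = (6 − d² + 2cos(α−β) − 2d(sin α − sin β))/8 = 0.253348; p = 2π − arccos c = 4.968528 rad; φ = atan2(cos β − cos α, d + sin α − sin β) = -0.448210 rad; t = (φ − α + p/2) mod 2π = 3.516796 rad, q = (β − α − t + p) mod 2π = 0.039760 rad → L = 2.73·(3.516796 + 4.968528 + 0.039760) = 2.73·8.525085 = 23.273482 m
Shortest: LSL with L = 19.970581 m ≈ 19.9706 m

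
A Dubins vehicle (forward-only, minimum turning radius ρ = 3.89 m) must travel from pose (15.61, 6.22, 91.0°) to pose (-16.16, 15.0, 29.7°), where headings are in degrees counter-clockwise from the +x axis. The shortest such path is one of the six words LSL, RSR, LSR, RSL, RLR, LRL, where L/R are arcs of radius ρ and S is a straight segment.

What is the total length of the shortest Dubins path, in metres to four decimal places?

42.3037 m

Let ψ = atan2(Δy, Δx) = atan2(8.78, -31.77) = 164.5513° be the start→goal bearing.
Normalize: d = |goal − start| / ρ = 32.960906/3.89 = 8.473241, α = (θ_start − ψ) mod 360° = 286.4487° = 4.999474 rad, β = (θ_goal − ψ) mod 360° = 225.1487° = 3.929587 rad.
Common terms: sin α = -0.959073, cos α = 0.283157, sin β = -0.708940, cos β = -0.705269, cos(α−β) = 0.480223, d² = 71.795805. Work in radians in the unit-radius frame; every candidate has L = ρ·(t + p + q).
LSL: p² = 2 + d² − 2cos(α−β) + 2d(sin α − sin β) = 68.596477; p = √p² = 8.282299; φ = atan2(cos β − cos α, d + sin α − sin β) = -0.119627 rad; t = (φ − α) mod 2π = 1.164085 rad, q = (β − φ) mod 2π = 4.049214 rad → L = 3.89·(1.164085 + 8.282299 + 4.049214) = 3.89·13.495598 = 52.497874 m
RSR: p² = 2 + d² − 2cos(α−β) + 2d(sin β − sin α) = 77.074238; p = √p² = 8.779193; φ = atan2(cos α − cos β, d − sin α + sin β) = 0.112827 rad; t = (α − φ) mod 2π = 4.886647 rad, q = (φ − β) mod 2π = 2.466425 rad → L = 3.89·(4.886647 + 8.779193 + 2.466425) = 3.89·16.132266 = 62.754513 m
LSR: p² = d² − 2 + 2cos(α−β) + 2d(sin α + sin β) = 42.489293; p = √p² = 6.518381; φ = atan2(−cos α − cos β, d + sin α + sin β) − atan2(−2, p) = 0.359654 rad; t = (φ − α) mod 2π = 1.643366 rad, q = (φ − β) mod 2π = 2.713253 rad → L = 3.89·(1.643366 + 6.518381 + 2.713253) = 3.89·10.875000 = 42.303749 m
RSL: p² = d² − 2 + 2cos(α−β) − 2d(sin α + sin β) = 99.023211; p = √p² = 9.951041; φ = atan2(cos α + cos β, d − sin α − sin β) − atan2(2, p) = -0.239941 rad; t = (α − φ) mod 2π = 5.239414 rad, q = (β − φ) mod 2π = 4.169528 rad → L = 3.89·(5.239414 + 9.951041 + 4.169528) = 3.89·19.359983 = 75.310333 m
RLR: c = (6 − d² + 2cos(α−β) + 2d(sin α − sin β))/8 = -8.634280, |c| > 1 → infeasible
LRL: c = (6 − d² + 2cos(α−β) − 2d(sin α − sin β))/8 = -7.574560, |c| > 1 → infeasible
Shortest: LSR with L = 42.303749 m ≈ 42.3037 m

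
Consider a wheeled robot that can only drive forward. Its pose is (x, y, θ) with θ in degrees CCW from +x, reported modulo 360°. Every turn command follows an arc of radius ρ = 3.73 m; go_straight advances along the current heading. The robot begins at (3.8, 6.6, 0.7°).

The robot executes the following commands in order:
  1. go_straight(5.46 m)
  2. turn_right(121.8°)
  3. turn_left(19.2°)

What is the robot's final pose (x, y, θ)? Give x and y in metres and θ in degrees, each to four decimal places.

(12.0431, -0.1472, 258.1000°)

set_pose: (x, y, θ) = (3.8000, 6.6000, 0.7000°), ρ = 3.73
go_straight(5.46): x += 5.46·cos θ, y += 5.46·sin θ → (9.2596, 6.6667, 0.7000°)
turn_right(121.8°): centre at ρ to the right, rotate −121.8° → (12.4990, 1.0103, -121.1000° ≡ 238.9000°)
turn_left(19.2°): centre at ρ to the left, rotate +19.2° → (12.0431, -0.1472, 258.1000°)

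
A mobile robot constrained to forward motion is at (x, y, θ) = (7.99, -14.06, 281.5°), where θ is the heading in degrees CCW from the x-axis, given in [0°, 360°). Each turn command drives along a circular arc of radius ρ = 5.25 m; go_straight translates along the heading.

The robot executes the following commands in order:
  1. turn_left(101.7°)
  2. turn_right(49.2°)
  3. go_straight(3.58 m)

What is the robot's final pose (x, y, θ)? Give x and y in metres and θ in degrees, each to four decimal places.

set_pose: (x, y, θ) = (7.9900, -14.0600, 281.5000°), ρ = 5.25
turn_left(101.7°): centre at ρ to the left, rotate +101.7° → (15.2028, -17.8388, 383.2000° ≡ 23.2000°)
turn_right(49.2°): centre at ρ to the right, rotate −49.2° → (19.5724, -17.9456, -26.0000° ≡ 334.0000°)
go_straight(3.58): x += 3.58·cos θ, y += 3.58·sin θ → (22.7901, -19.5149, 334.0000°)

(22.7901, -19.5149, 334.0000°)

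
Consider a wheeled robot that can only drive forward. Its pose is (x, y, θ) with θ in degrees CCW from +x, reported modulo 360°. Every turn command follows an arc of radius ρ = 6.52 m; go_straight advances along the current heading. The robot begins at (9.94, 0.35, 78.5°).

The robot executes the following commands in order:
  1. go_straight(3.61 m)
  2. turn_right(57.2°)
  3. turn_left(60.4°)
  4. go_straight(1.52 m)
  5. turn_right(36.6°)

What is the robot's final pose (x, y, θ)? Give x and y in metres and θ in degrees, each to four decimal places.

(20.8165, 18.9609, 45.1000°)

set_pose: (x, y, θ) = (9.9400, 0.3500, 78.5000°), ρ = 6.52
go_straight(3.61): x += 3.61·cos θ, y += 3.61·sin θ → (10.6597, 3.8875, 78.5000°)
turn_right(57.2°): centre at ρ to the right, rotate −57.2° → (14.6804, 8.6623, 21.3000°)
turn_left(60.4°): centre at ρ to the left, rotate +60.4° → (18.7637, 13.7957, 81.7000°)
go_straight(1.52): x += 1.52·cos θ, y += 1.52·sin θ → (18.9832, 15.2998, 81.7000°)
turn_right(36.6°): centre at ρ to the right, rotate −36.6° → (20.8165, 18.9609, 45.1000°)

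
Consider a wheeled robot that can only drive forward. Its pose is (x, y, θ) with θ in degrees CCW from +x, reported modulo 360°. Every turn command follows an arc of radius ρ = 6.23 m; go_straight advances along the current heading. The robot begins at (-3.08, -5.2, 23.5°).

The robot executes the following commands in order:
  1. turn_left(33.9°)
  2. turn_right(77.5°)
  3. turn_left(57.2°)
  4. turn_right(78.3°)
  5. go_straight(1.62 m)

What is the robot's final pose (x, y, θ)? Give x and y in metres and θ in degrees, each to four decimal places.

set_pose: (x, y, θ) = (-3.0800, -5.2000, 23.5000°), ρ = 6.23
turn_left(33.9°): centre at ρ to the left, rotate +33.9° → (-0.3157, -2.8433, 57.4000°)
turn_right(77.5°): centre at ρ to the right, rotate −77.5° → (7.0738, -0.3492, -20.1000° ≡ 339.9000°)
turn_left(57.2°): centre at ρ to the left, rotate +57.2° → (12.9727, 0.5324, 397.1000° ≡ 37.1000°)
turn_right(78.3°): centre at ρ to the right, rotate −78.3° → (20.8344, 0.2510, -41.2000° ≡ 318.8000°)
go_straight(1.62): x += 1.62·cos θ, y += 1.62·sin θ → (22.0533, -0.8161, 318.8000°)

(22.0533, -0.8161, 318.8000°)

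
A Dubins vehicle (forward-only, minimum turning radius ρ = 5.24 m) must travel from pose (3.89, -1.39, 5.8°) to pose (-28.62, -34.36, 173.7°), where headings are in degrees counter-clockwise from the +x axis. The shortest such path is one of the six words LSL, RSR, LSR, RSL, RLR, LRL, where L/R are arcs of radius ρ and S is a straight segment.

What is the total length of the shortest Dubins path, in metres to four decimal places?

Let ψ = atan2(Δy, Δx) = atan2(-32.97, -32.51) = -134.5975° be the start→goal bearing.
Normalize: d = |goal − start| / ρ = 46.302495/5.24 = 8.836354, α = (θ_start − ψ) mod 360° = 140.3975° = 2.450399 rad, β = (θ_goal − ψ) mod 360° = 308.2975° = 5.380806 rad.
Common terms: sin α = 0.637458, cos α = -0.770485, sin β = -0.784803, cos β = 0.619745, cos(α−β) = -0.977783, d² = 78.081151. Work in radians in the unit-radius frame; every candidate has L = ρ·(t + p + q).
LSL: p² = 2 + d² − 2cos(α−β) + 2d(sin α − sin β) = 107.171920; p = √p² = 10.352387; φ = atan2(cos β − cos α, d + sin α − sin β) = 0.134698 rad; t = (φ − α) mod 2π = 3.967484 rad, q = (β − φ) mod 2π = 5.246109 rad → L = 5.24·(3.967484 + 10.352387 + 5.246109) = 5.24·19.565980 = 102.525737 m
RSR: p² = 2 + d² − 2cos(α−β) + 2d(sin β − sin α) = 56.901514; p = √p² = 7.543309; φ = atan2(cos α − cos β, d − sin α + sin β) = -0.185359 rad; t = (α − φ) mod 2π = 2.635758 rad, q = (φ − β) mod 2π = 0.717019 rad → L = 5.24·(2.635758 + 7.543309 + 0.717019) = 5.24·10.896087 = 57.095494 m
LSR: p² = d² − 2 + 2cos(α−β) + 2d(sin α + sin β) = 71.521585; p = √p² = 8.457043; φ = atan2(−cos α − cos β, d + sin α + sin β) − atan2(−2, p) = 0.249570 rad; t = (φ − α) mod 2π = 4.082356 rad, q = (φ − β) mod 2π = 1.151948 rad → L = 5.24·(4.082356 + 8.457043 + 1.151948) = 5.24·13.691348 = 71.742663 m
RSL: p² = d² − 2 + 2cos(α−β) − 2d(sin α + sin β) = 76.729583; p = √p² = 8.759542; φ = atan2(cos α + cos β, d − sin α − sin β) − atan2(2, p) = -0.241252 rad; t = (α − φ) mod 2π = 2.691651 rad, q = (β − φ) mod 2π = 5.622059 rad → L = 5.24·(2.691651 + 8.759542 + 5.622059) = 5.24·17.073252 = 89.463841 m
RLR: c = (6 − d² + 2cos(α−β) + 2d(sin α − sin β))/8 = -6.112689, |c| > 1 → infeasible
LRL: c = (6 − d² + 2cos(α−β) − 2d(sin α − sin β))/8 = -12.396490, |c| > 1 → infeasible
Shortest: RSR with L = 57.095494 m ≈ 57.0955 m

57.0955 m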